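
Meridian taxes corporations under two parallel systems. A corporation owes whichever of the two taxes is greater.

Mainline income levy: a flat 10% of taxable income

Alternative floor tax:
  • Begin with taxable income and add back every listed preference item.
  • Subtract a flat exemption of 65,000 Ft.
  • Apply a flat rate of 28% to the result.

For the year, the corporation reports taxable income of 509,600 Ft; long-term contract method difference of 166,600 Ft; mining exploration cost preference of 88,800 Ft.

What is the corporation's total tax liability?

Alternative floor tax:
  Adjusted income: 509,600 Ft + 166,600 Ft + 88,800 Ft = 765,000 Ft
  Less exemption 65,000 Ft → base 700,000 Ft
  700,000 Ft × 28% = 196,000 Ft

Mainline income levy:
  509,600 Ft × 10% = 50,960 Ft

196,000 Ft > 50,960 Ft, so the alternative floor tax is the binding amount.

196,000 Ft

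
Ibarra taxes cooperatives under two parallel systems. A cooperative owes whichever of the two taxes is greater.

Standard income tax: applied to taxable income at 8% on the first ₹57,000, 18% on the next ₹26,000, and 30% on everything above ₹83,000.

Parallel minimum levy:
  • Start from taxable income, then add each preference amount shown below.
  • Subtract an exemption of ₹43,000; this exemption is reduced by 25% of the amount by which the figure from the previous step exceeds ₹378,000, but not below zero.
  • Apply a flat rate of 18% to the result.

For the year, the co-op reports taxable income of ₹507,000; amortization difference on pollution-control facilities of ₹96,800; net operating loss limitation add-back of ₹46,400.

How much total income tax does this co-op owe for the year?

₹136,440

Standard income tax:
  ₹57,000 × 8% = ₹4,560
  ₹26,000 × 18% = ₹4,680
  ₹424,000 × 30% = ₹127,200
  → ₹136,440

Parallel minimum levy:
  Adjusted income: ₹507,000 + ₹96,800 + ₹46,400 = ₹650,200
  Exemption: 25% × (₹650,200 − ₹378,000) = ₹68,050 ≥ ₹43,000, so the exemption is fully phased out
  Base: ₹650,200 − ₹0 = ₹650,200
  ₹650,200 × 18% = ₹117,036

₹136,440 > ₹117,036, so the standard income tax governs.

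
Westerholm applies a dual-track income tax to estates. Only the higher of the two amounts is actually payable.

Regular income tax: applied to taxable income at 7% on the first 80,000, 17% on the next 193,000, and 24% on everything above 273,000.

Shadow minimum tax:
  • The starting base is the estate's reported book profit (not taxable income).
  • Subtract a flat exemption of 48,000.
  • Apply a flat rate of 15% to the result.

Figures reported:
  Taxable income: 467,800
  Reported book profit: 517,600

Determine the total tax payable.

Regular income tax:
  80,000 × 7% = 5,600
  193,000 × 17% = 32,810
  194,800 × 24% = 46,752
  → 85,162

Shadow minimum tax:
  Base (reported book profit): 517,600
  Less exemption 48,000 → base 469,600
  469,600 × 15% = 70,440

85,162 > 70,440, so the regular income tax governs.

85,162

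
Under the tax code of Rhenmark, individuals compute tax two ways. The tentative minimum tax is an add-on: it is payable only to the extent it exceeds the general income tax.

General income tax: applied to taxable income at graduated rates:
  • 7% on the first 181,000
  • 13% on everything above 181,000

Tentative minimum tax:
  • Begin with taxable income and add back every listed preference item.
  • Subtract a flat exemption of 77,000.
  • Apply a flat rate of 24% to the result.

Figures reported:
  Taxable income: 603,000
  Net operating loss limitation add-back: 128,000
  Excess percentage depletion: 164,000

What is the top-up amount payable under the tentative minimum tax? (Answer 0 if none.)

General income tax:
  181,000 × 7% = 12,670
  422,000 × 13% = 54,860
  → 67,530

Tentative minimum tax:
  Adjusted income: 603,000 + 128,000 + 164,000 = 895,000
  Less exemption 77,000 → base 818,000
  818,000 × 24% = 196,320

Excess of tentative minimum tax over general income tax: 196,320 − 67,530 = 128,790.

128,790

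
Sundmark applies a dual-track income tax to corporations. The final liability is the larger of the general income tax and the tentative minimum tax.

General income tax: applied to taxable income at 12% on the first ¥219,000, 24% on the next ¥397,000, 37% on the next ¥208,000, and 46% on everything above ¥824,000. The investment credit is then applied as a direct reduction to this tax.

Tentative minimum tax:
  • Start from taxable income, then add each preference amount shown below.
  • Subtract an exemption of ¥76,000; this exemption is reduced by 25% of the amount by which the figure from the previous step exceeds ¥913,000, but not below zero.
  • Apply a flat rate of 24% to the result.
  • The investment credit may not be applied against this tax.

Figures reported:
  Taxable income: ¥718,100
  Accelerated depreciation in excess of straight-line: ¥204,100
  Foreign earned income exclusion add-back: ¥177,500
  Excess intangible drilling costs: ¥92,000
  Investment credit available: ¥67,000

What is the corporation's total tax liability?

General income tax:
  ¥219,000 × 12% = ¥26,280
  ¥397,000 × 24% = ¥95,280
  ¥102,100 × 37% = ¥37,777
  → ¥159,337
  Less investment credit ¥67,000 → ¥92,337

Tentative minimum tax:
  Adjusted income: ¥718,100 + ¥204,100 + ¥177,500 + ¥92,000 = ¥1,191,700
  Exemption: ¥76,000 − 25% × (¥1,191,700 − ¥913,000) = ¥76,000 − ¥69,675 = ¥6,325
  Base: ¥1,191,700 − ¥6,325 = ¥1,185,375
  ¥1,185,375 × 24% = ¥284,490

¥284,490 > ¥92,337, so the tentative minimum tax is the binding amount.

¥284,490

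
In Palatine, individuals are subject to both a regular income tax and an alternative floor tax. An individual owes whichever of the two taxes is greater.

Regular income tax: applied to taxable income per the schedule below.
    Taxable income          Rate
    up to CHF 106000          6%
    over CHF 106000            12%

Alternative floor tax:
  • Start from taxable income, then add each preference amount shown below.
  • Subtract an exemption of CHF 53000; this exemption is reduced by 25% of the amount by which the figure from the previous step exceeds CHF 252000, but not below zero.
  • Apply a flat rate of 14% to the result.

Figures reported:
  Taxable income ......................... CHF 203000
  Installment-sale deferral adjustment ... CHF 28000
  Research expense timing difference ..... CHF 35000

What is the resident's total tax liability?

CHF 30310

Regular income tax:
  CHF 106000 × 6% = CHF 6360
  CHF 97000 × 12% = CHF 11640
  → CHF 18000

Alternative floor tax:
  Adjusted income: CHF 203000 + CHF 28000 + CHF 35000 = CHF 266000
  Exemption: CHF 53000 − 25% × (CHF 266000 − CHF 252000) = CHF 53000 − CHF 3500 = CHF 49500
  Base: CHF 266000 − CHF 49500 = CHF 216500
  CHF 216500 × 14% = CHF 30310

CHF 30310 > CHF 18000, so the alternative floor tax is the binding amount.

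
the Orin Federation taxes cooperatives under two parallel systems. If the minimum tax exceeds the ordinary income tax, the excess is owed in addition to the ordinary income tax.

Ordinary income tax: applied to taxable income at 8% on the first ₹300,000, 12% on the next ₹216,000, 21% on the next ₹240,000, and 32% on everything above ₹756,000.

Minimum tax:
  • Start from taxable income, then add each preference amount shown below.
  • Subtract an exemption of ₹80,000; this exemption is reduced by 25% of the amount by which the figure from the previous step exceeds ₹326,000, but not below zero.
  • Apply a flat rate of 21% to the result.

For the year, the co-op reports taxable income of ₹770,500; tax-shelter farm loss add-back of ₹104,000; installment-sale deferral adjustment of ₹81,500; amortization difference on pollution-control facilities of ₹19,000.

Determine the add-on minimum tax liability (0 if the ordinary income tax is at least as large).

Minimum tax:
  Adjusted income: ₹770,500 + ₹104,000 + ₹81,500 + ₹19,000 = ₹975,000
  Exemption: 25% × (₹975,000 − ₹326,000) = ₹162,250 ≥ ₹80,000, so the exemption is fully phased out
  Base: ₹975,000 − ₹0 = ₹975,000
  ₹975,000 × 21% = ₹204,750

Ordinary income tax:
  ₹300,000 × 8% = ₹24,000
  ₹216,000 × 12% = ₹25,920
  ₹240,000 × 21% = ₹50,400
  ₹14,500 × 32% = ₹4,640
  → ₹104,960

Excess of minimum tax over ordinary income tax: ₹204,750 − ₹104,960 = ₹99,790.

₹99,790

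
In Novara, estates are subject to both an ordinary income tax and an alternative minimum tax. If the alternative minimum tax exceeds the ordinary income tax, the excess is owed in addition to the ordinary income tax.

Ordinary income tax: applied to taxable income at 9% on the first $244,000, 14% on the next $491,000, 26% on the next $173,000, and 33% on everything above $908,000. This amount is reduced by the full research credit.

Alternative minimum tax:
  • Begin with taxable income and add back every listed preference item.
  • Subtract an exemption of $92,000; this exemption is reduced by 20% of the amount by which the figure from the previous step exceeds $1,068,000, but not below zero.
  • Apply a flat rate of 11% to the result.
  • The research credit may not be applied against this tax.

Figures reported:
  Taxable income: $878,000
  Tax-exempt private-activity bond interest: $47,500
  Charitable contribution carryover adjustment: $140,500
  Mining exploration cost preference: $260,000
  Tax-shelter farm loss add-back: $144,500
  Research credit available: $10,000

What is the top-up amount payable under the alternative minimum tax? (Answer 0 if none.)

Ordinary income tax:
  $244,000 × 9% = $21,960
  $491,000 × 14% = $68,740
  $143,000 × 26% = $37,180
  → $127,880
  Less research credit $10,000 → $117,880

Alternative minimum tax:
  Adjusted income: $878,000 + $47,500 + $140,500 + $260,000 + $144,500 = $1,470,500
  Exemption: $92,000 − 20% × ($1,470,500 − $1,068,000) = $92,000 − $80,500 = $11,500
  Base: $1,470,500 − $11,500 = $1,459,000
  $1,459,000 × 11% = $160,490

Excess of alternative minimum tax over ordinary income tax: $160,490 − $117,880 = $42,610.

$42,610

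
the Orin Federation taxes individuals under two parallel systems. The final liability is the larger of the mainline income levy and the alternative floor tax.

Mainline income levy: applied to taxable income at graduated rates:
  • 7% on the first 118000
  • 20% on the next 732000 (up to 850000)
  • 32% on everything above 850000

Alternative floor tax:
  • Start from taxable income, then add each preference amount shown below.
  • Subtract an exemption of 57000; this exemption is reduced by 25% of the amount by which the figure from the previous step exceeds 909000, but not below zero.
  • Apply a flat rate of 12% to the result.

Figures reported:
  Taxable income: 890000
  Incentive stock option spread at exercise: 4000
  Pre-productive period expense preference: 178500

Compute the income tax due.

Mainline income levy:
  118000 × 7% = 8260
  732000 × 20% = 146400
  40000 × 32% = 12800
  → 167460

Alternative floor tax:
  Adjusted income: 890000 + 4000 + 178500 = 1072500
  Exemption: 57000 − 25% × (1072500 − 909000) = 57000 − 40875 = 16125
  Base: 1072500 − 16125 = 1056375
  1056375 × 12% = 126765

167460 > 126765, so the mainline income levy governs.

167460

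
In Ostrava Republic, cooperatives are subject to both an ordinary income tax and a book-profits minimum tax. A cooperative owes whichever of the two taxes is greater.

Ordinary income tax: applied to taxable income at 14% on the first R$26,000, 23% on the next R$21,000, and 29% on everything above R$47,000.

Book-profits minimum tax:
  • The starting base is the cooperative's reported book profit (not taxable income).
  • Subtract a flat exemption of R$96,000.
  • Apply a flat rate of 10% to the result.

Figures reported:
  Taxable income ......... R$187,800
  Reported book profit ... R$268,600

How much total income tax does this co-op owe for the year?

R$49,302

Book-profits minimum tax:
  Base (reported book profit): R$268,600
  Less exemption R$96,000 → base R$172,600
  R$172,600 × 10% = R$17,260

Ordinary income tax:
  R$26,000 × 14% = R$3,640
  R$21,000 × 23% = R$4,830
  R$140,800 × 29% = R$40,832
  → R$49,302

R$49,302 > R$17,260, so the ordinary income tax governs.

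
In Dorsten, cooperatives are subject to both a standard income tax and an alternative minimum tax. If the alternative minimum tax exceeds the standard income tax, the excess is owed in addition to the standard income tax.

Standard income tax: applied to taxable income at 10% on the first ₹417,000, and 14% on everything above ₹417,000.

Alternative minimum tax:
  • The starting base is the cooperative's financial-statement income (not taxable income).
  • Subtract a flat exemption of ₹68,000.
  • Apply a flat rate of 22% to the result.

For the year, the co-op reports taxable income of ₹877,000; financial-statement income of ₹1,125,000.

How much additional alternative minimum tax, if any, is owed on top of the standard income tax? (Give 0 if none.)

₹126,440

Standard income tax:
  ₹417,000 × 10% = ₹41,700
  ₹460,000 × 14% = ₹64,400
  → ₹106,100

Alternative minimum tax:
  Base (financial-statement income): ₹1,125,000
  Less exemption ₹68,000 → base ₹1,057,000
  ₹1,057,000 × 22% = ₹232,540

Excess of alternative minimum tax over standard income tax: ₹232,540 − ₹106,100 = ₹126,440.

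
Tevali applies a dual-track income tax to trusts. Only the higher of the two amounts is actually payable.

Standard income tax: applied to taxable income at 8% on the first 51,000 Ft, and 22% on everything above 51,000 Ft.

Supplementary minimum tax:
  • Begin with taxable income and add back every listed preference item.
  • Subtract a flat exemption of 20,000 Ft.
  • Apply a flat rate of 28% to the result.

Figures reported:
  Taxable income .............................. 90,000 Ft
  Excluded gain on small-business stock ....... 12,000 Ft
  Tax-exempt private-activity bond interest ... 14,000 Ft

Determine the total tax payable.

26,880 Ft

Standard income tax:
  51,000 Ft × 8% = 4,080 Ft
  39,000 Ft × 22% = 8,580 Ft
  → 12,660 Ft

Supplementary minimum tax:
  Adjusted income: 90,000 Ft + 12,000 Ft + 14,000 Ft = 116,000 Ft
  Less exemption 20,000 Ft → base 96,000 Ft
  96,000 Ft × 28% = 26,880 Ft

26,880 Ft > 12,660 Ft, so the supplementary minimum tax is the binding amount.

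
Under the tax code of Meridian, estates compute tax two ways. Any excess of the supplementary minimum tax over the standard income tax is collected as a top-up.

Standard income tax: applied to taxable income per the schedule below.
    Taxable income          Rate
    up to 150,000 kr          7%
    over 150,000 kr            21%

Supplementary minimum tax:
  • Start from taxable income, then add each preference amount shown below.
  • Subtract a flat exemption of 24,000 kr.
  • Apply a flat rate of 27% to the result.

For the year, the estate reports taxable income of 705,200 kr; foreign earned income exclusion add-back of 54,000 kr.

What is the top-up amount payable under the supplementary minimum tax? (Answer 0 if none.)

71,412 kr

Supplementary minimum tax:
  Adjusted income: 705,200 kr + 54,000 kr = 759,200 kr
  Less exemption 24,000 kr → base 735,200 kr
  735,200 kr × 27% = 198,504 kr

Standard income tax:
  150,000 kr × 7% = 10,500 kr
  555,200 kr × 21% = 116,592 kr
  → 127,092 kr

Excess of supplementary minimum tax over standard income tax: 198,504 kr − 127,092 kr = 71,412 kr.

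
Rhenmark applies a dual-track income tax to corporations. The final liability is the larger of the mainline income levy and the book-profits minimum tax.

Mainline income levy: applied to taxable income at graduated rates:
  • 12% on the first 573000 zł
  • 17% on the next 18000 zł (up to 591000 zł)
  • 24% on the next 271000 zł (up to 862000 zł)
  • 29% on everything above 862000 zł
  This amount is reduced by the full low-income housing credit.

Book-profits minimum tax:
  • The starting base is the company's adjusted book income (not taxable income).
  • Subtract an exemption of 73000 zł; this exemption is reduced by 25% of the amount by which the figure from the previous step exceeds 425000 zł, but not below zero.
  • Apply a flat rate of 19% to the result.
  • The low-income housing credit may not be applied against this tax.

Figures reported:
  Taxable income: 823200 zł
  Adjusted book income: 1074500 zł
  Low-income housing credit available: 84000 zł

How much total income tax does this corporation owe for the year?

Mainline income levy:
  573000 zł × 12% = 68760 zł
  18000 zł × 17% = 3060 zł
  232200 zł × 24% = 55728 zł
  → 127548 zł
  Less low-income housing credit 84000 zł → 43548 zł

Book-profits minimum tax:
  Base (adjusted book income): 1074500 zł
  Exemption: 25% × (1074500 zł − 425000 zł) = 162375 zł ≥ 73000 zł, so the exemption is fully phased out
  Base: 1074500 zł − 0 zł = 1074500 zł
  1074500 zł × 19% = 204155 zł

204155 zł > 43548 zł, so the book-profits minimum tax is the binding amount.

204155 zł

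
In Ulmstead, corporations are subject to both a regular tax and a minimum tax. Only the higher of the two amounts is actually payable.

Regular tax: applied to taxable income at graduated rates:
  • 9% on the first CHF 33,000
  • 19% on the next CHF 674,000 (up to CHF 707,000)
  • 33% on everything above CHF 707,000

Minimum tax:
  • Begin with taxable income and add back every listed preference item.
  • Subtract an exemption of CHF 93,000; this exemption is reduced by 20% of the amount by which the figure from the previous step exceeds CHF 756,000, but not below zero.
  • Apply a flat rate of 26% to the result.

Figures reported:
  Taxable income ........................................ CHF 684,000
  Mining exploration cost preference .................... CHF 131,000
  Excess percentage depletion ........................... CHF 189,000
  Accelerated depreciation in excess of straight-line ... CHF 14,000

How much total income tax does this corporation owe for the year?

CHF 254,124

Regular tax:
  CHF 33,000 × 9% = CHF 2,970
  CHF 651,000 × 19% = CHF 123,690
  → CHF 126,660

Minimum tax:
  Adjusted income: CHF 684,000 + CHF 131,000 + CHF 189,000 + CHF 14,000 = CHF 1,018,000
  Exemption: CHF 93,000 − 20% × (CHF 1,018,000 − CHF 756,000) = CHF 93,000 − CHF 52,400 = CHF 40,600
  Base: CHF 1,018,000 − CHF 40,600 = CHF 977,400
  CHF 977,400 × 26% = CHF 254,124

CHF 254,124 > CHF 126,660, so the minimum tax is the binding amount.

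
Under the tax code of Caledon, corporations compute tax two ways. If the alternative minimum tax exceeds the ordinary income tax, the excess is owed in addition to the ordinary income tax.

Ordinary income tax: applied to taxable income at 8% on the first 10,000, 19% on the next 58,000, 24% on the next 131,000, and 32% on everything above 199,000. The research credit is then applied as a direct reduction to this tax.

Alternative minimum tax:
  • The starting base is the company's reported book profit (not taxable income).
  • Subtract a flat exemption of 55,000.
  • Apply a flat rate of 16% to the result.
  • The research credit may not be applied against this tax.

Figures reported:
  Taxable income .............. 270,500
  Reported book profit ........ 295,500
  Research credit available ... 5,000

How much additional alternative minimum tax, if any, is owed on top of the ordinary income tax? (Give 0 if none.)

Ordinary income tax:
  10,000 × 8% = 800
  58,000 × 19% = 11,020
  131,000 × 24% = 31,440
  71,500 × 32% = 22,880
  → 66,140
  Less research credit 5,000 → 61,140

Alternative minimum tax:
  Base (reported book profit): 295,500
  Less exemption 55,000 → base 240,500
  240,500 × 16% = 38,480

38,480 ≤ 61,140, so no add-on is due.

0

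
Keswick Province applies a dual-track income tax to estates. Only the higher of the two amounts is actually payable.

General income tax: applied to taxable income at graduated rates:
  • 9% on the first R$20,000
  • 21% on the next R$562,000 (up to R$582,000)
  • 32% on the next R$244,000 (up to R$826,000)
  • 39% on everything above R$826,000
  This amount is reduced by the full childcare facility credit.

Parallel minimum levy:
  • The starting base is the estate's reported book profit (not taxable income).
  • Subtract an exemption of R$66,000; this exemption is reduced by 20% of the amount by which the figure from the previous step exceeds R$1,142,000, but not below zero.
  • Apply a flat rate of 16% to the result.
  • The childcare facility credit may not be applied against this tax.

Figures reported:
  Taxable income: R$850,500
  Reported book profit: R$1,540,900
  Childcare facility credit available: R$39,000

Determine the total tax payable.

R$246,544

Parallel minimum levy:
  Base (reported book profit): R$1,540,900
  Exemption: 20% × (R$1,540,900 − R$1,142,000) = R$79,780 ≥ R$66,000, so the exemption is fully phased out
  Base: R$1,540,900 − R$0 = R$1,540,900
  R$1,540,900 × 16% = R$246,544

General income tax:
  R$20,000 × 9% = R$1,800
  R$562,000 × 21% = R$118,020
  R$244,000 × 32% = R$78,080
  R$24,500 × 39% = R$9,555
  → R$207,455
  Less childcare facility credit R$39,000 → R$168,455

R$246,544 > R$168,455, so the parallel minimum levy is the binding amount.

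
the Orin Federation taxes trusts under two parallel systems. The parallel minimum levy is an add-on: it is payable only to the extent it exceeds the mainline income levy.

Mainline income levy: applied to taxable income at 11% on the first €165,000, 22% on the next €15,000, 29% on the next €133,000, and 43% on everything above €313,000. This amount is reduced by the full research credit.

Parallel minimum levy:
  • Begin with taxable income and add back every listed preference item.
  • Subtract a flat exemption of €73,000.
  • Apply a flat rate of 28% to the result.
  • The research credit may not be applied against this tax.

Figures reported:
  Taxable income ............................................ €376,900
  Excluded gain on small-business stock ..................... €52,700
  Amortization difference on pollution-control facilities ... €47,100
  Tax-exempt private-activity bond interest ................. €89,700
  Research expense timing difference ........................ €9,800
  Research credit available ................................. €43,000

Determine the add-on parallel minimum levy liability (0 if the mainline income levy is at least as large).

€96,399

Mainline income levy:
  €165,000 × 11% = €18,150
  €15,000 × 22% = €3,300
  €133,000 × 29% = €38,570
  €63,900 × 43% = €27,477
  → €87,497
  Less research credit €43,000 → €44,497

Parallel minimum levy:
  Adjusted income: €376,900 + €52,700 + €47,100 + €89,700 + €9,800 = €576,200
  Less exemption €73,000 → base €503,200
  €503,200 × 28% = €140,896

Excess of parallel minimum levy over mainline income levy: €140,896 − €44,497 = €96,399.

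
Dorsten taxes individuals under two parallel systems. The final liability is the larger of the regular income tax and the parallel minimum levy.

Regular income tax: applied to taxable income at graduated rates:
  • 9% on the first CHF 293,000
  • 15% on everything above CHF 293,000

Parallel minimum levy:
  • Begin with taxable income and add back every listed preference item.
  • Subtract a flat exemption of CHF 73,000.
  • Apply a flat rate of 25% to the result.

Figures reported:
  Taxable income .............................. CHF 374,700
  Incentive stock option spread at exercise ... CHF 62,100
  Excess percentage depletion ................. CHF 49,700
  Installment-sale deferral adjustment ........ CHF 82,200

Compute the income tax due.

CHF 123,925

Regular income tax:
  CHF 293,000 × 9% = CHF 26,370
  CHF 81,700 × 15% = CHF 12,255
  → CHF 38,625

Parallel minimum levy:
  Adjusted income: CHF 374,700 + CHF 62,100 + CHF 49,700 + CHF 82,200 = CHF 568,700
  Less exemption CHF 73,000 → base CHF 495,700
  CHF 495,700 × 25% = CHF 123,925

CHF 123,925 > CHF 38,625, so the parallel minimum levy is the binding amount.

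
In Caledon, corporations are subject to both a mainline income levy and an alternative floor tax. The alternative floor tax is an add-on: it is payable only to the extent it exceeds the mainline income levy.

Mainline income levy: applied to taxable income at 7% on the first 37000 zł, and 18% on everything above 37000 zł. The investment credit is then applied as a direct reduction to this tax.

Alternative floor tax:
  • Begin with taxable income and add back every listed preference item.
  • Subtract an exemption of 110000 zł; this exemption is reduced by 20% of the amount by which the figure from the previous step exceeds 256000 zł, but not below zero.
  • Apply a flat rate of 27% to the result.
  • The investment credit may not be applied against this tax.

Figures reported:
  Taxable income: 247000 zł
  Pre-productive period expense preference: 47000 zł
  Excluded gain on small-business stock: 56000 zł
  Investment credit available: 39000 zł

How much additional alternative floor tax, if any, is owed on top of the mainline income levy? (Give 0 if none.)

68486 zł

Alternative floor tax:
  Adjusted income: 247000 zł + 47000 zł + 56000 zł = 350000 zł
  Exemption: 110000 zł − 20% × (350000 zł − 256000 zł) = 110000 zł − 18800 zł = 91200 zł
  Base: 350000 zł − 91200 zł = 258800 zł
  258800 zł × 27% = 69876 zł

Mainline income levy:
  37000 zł × 7% = 2590 zł
  210000 zł × 18% = 37800 zł
  → 40390 zł
  Less investment credit 39000 zł → 1390 zł

Excess of alternative floor tax over mainline income levy: 69876 zł − 1390 zł = 68486 zł.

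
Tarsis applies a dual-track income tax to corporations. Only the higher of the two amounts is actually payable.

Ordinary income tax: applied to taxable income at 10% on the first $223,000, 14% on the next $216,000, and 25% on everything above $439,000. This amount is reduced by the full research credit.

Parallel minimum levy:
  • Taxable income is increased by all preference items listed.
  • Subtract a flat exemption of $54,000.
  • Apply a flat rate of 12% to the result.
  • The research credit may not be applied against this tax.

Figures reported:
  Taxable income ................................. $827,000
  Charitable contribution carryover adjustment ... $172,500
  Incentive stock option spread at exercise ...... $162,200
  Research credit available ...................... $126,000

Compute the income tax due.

Ordinary income tax:
  $223,000 × 10% = $22,300
  $216,000 × 14% = $30,240
  $388,000 × 25% = $97,000
  → $149,540
  Less research credit $126,000 → $23,540

Parallel minimum levy:
  Adjusted income: $827,000 + $172,500 + $162,200 = $1,161,700
  Less exemption $54,000 → base $1,107,700
  $1,107,700 × 12% = $132,924

$132,924 > $23,540, so the parallel minimum levy is the binding amount.

$132,924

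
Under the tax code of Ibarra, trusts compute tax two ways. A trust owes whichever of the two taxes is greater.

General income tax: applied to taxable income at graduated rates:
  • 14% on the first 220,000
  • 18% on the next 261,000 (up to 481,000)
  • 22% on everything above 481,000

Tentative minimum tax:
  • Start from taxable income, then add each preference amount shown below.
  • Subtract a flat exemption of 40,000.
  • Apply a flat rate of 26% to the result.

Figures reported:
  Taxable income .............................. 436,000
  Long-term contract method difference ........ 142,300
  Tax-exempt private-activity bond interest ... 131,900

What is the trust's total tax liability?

Tentative minimum tax:
  Adjusted income: 436,000 + 142,300 + 131,900 = 710,200
  Less exemption 40,000 → base 670,200
  670,200 × 26% = 174,252

General income tax:
  220,000 × 14% = 30,800
  216,000 × 18% = 38,880
  → 69,680

174,252 > 69,680, so the tentative minimum tax is the binding amount.

174,252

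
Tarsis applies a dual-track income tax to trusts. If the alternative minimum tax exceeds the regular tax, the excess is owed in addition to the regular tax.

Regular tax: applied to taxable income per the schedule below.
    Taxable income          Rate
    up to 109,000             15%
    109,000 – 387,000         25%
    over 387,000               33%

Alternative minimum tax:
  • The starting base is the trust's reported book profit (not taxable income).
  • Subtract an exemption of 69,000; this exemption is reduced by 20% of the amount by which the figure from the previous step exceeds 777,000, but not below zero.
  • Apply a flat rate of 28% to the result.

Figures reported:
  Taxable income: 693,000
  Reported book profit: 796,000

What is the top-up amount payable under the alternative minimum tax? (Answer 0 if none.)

Regular tax:
  109,000 × 15% = 16,350
  278,000 × 25% = 69,500
  306,000 × 33% = 100,980
  → 186,830

Alternative minimum tax:
  Base (reported book profit): 796,000
  Exemption: 69,000 − 20% × (796,000 − 777,000) = 69,000 − 3,800 = 65,200
  Base: 796,000 − 65,200 = 730,800
  730,800 × 28% = 204,624

Excess of alternative minimum tax over regular tax: 204,624 − 186,830 = 17,794.

17,794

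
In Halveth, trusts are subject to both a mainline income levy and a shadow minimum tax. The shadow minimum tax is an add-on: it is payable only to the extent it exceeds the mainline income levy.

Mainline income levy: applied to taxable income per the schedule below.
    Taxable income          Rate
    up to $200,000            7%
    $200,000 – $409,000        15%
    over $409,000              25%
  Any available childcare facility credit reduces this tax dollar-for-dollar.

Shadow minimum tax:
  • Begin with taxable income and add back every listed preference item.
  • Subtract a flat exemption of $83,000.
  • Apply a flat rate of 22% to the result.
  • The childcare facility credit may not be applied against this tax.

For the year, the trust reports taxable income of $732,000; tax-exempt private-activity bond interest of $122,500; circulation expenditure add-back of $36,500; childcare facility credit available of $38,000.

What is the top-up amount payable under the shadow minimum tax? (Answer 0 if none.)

$89,660

Shadow minimum tax:
  Adjusted income: $732,000 + $122,500 + $36,500 = $891,000
  Less exemption $83,000 → base $808,000
  $808,000 × 22% = $177,760

Mainline income levy:
  $200,000 × 7% = $14,000
  $209,000 × 15% = $31,350
  $323,000 × 25% = $80,750
  → $126,100
  Less childcare facility credit $38,000 → $88,100

Excess of shadow minimum tax over mainline income levy: $177,760 − $88,100 = $89,660.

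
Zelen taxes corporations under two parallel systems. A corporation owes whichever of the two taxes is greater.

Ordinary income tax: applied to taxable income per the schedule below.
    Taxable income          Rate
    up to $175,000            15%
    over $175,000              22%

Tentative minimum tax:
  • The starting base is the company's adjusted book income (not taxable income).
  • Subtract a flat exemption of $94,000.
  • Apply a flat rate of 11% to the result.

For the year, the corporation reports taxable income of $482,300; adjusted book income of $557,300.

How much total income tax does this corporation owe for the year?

Ordinary income tax:
  $175,000 × 15% = $26,250
  $307,300 × 22% = $67,606
  → $93,856

Tentative minimum tax:
  Base (adjusted book income): $557,300
  Less exemption $94,000 → base $463,300
  $463,300 × 11% = $50,963

$93,856 > $50,963, so the ordinary income tax governs.

$93,856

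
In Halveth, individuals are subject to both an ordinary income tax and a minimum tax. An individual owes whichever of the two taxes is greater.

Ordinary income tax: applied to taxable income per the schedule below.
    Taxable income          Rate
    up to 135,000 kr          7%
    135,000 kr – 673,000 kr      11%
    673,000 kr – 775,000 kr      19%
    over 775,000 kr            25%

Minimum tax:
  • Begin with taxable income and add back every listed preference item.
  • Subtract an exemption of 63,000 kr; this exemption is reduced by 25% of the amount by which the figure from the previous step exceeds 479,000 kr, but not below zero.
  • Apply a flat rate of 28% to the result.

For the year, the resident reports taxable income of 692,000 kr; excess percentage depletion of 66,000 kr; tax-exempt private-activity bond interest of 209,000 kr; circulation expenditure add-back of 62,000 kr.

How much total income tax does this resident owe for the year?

288,120 kr

Minimum tax:
  Adjusted income: 692,000 kr + 66,000 kr + 209,000 kr + 62,000 kr = 1,029,000 kr
  Exemption: 25% × (1,029,000 kr − 479,000 kr) = 137,500 kr ≥ 63,000 kr, so the exemption is fully phased out
  Base: 1,029,000 kr − 0 kr = 1,029,000 kr
  1,029,000 kr × 28% = 288,120 kr

Ordinary income tax:
  135,000 kr × 7% = 9,450 kr
  538,000 kr × 11% = 59,180 kr
  19,000 kr × 19% = 3,610 kr
  → 72,240 kr

288,120 kr > 72,240 kr, so the minimum tax is the binding amount.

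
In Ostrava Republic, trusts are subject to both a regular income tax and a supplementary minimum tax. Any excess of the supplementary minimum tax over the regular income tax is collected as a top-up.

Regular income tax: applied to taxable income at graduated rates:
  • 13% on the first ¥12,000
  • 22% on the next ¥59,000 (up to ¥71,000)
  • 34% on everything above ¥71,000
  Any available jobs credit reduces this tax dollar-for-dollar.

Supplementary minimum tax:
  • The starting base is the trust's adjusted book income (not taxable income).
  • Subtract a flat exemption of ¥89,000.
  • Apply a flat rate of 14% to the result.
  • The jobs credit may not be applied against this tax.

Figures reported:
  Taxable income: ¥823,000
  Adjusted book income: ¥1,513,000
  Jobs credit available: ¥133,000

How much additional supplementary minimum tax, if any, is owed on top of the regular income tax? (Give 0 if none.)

¥62,140

Supplementary minimum tax:
  Base (adjusted book income): ¥1,513,000
  Less exemption ¥89,000 → base ¥1,424,000
  ¥1,424,000 × 14% = ¥199,360

Regular income tax:
  ¥12,000 × 13% = ¥1,560
  ¥59,000 × 22% = ¥12,980
  ¥752,000 × 34% = ¥255,680
  → ¥270,220
  Less jobs credit ¥133,000 → ¥137,220

Excess of supplementary minimum tax over regular income tax: ¥199,360 − ¥137,220 = ¥62,140.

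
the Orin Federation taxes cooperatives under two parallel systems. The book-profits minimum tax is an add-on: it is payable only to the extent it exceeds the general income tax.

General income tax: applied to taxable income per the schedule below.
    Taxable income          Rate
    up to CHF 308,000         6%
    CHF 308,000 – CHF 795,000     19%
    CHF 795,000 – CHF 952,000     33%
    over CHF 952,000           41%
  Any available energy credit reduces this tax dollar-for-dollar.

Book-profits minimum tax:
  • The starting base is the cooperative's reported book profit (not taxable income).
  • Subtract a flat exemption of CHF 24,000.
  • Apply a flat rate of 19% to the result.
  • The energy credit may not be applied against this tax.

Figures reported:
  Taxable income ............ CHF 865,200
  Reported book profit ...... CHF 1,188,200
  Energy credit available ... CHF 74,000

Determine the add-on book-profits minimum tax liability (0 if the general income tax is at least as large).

CHF 161,022

General income tax:
  CHF 308,000 × 6% = CHF 18,480
  CHF 487,000 × 19% = CHF 92,530
  CHF 70,200 × 33% = CHF 23,166
  → CHF 134,176
  Less energy credit CHF 74,000 → CHF 60,176

Book-profits minimum tax:
  Base (reported book profit): CHF 1,188,200
  Less exemption CHF 24,000 → base CHF 1,164,200
  CHF 1,164,200 × 19% = CHF 221,198

Excess of book-profits minimum tax over general income tax: CHF 221,198 − CHF 60,176 = CHF 161,022.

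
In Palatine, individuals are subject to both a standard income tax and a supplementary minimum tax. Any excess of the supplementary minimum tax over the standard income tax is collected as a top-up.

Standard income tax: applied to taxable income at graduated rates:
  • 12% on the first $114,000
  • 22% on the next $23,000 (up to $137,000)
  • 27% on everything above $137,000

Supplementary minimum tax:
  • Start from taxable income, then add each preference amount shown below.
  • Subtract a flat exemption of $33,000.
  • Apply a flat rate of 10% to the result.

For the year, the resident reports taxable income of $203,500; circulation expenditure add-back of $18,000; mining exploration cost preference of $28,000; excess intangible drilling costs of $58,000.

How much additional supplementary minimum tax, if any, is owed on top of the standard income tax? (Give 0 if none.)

Standard income tax:
  $114,000 × 12% = $13,680
  $23,000 × 22% = $5,060
  $66,500 × 27% = $17,955
  → $36,695

Supplementary minimum tax:
  Adjusted income: $203,500 + $18,000 + $28,000 + $58,000 = $307,500
  Less exemption $33,000 → base $274,500
  $274,500 × 10% = $27,450

$27,450 ≤ $36,695, so no add-on is due.

$0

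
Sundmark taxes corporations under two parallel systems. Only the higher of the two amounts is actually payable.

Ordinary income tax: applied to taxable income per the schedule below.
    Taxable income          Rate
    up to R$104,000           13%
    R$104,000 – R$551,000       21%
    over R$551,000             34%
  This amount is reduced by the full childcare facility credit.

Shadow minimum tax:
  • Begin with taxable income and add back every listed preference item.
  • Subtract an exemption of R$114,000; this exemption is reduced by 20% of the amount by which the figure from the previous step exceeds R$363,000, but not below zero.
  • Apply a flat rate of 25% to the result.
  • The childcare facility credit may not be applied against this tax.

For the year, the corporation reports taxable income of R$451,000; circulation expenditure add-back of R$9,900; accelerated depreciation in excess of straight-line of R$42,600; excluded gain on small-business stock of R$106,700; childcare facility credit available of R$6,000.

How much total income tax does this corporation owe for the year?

R$136,410

Ordinary income tax:
  R$104,000 × 13% = R$13,520
  R$347,000 × 21% = R$72,870
  → R$86,390
  Less childcare facility credit R$6,000 → R$80,390

Shadow minimum tax:
  Adjusted income: R$451,000 + R$9,900 + R$42,600 + R$106,700 = R$610,200
  Exemption: R$114,000 − 20% × (R$610,200 − R$363,000) = R$114,000 − R$49,440 = R$64,560
  Base: R$610,200 − R$64,560 = R$545,640
  R$545,640 × 25% = R$136,410

R$136,410 > R$80,390, so the shadow minimum tax is the binding amount.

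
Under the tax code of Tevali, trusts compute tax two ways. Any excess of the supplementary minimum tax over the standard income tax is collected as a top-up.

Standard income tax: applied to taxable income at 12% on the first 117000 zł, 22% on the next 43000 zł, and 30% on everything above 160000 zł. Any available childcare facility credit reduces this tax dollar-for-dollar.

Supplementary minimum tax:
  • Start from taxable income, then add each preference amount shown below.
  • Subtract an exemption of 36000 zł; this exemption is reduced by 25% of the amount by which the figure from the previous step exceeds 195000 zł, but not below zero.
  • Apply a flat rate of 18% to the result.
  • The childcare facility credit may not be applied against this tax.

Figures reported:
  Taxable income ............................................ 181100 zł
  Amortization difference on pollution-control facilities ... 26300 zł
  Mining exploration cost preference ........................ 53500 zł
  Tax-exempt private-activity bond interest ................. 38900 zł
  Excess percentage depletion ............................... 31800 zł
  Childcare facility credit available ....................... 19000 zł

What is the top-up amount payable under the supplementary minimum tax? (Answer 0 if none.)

Standard income tax:
  117000 zł × 12% = 14040 zł
  43000 zł × 22% = 9460 zł
  21100 zł × 30% = 6330 zł
  → 29830 zł
  Less childcare facility credit 19000 zł → 10830 zł

Supplementary minimum tax:
  Adjusted income: 181100 zł + 26300 zł + 53500 zł + 38900 zł + 31800 zł = 331600 zł
  Exemption: 36000 zł − 25% × (331600 zł − 195000 zł) = 36000 zł − 34150 zł = 1850 zł
  Base: 331600 zł − 1850 zł = 329750 zł
  329750 zł × 18% = 59355 zł

Excess of supplementary minimum tax over standard income tax: 59355 zł − 10830 zł = 48525 zł.

48525 zł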